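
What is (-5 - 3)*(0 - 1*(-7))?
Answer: -56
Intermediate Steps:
(-5 - 3)*(0 - 1*(-7)) = -8*(0 + 7) = -8*7 = -56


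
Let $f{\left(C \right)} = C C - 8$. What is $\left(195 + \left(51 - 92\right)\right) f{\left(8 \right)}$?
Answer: $8624$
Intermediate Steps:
$f{\left(C \right)} = -8 + C^{2}$ ($f{\left(C \right)} = C^{2} - 8 = -8 + C^{2}$)
$\left(195 + \left(51 - 92\right)\right) f{\left(8 \right)} = \left(195 + \left(51 - 92\right)\right) \left(-8 + 8^{2}\right) = \left(195 - 41\right) \left(-8 + 64\right) = 154 \cdot 56 = 8624$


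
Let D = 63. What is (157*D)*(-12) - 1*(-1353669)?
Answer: 1234977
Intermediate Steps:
(157*D)*(-12) - 1*(-1353669) = (157*63)*(-12) - 1*(-1353669) = 9891*(-12) + 1353669 = -118692 + 1353669 = 1234977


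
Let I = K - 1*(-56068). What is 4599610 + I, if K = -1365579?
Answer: 3290099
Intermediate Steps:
I = -1309511 (I = -1365579 - 1*(-56068) = -1365579 + 56068 = -1309511)
4599610 + I = 4599610 - 1309511 = 3290099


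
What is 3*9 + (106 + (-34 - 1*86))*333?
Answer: -4635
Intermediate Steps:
3*9 + (106 + (-34 - 1*86))*333 = 27 + (106 + (-34 - 86))*333 = 27 + (106 - 120)*333 = 27 - 14*333 = 27 - 4662 = -4635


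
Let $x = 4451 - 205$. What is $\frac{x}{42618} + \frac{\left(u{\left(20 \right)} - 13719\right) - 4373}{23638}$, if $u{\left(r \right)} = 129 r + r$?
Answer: $- \frac{139967777}{251851071} \approx -0.55576$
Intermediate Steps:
$x = 4246$
$u{\left(r \right)} = 130 r$
$\frac{x}{42618} + \frac{\left(u{\left(20 \right)} - 13719\right) - 4373}{23638} = \frac{4246}{42618} + \frac{\left(130 \cdot 20 - 13719\right) - 4373}{23638} = 4246 \cdot \frac{1}{42618} + \left(\left(2600 - 13719\right) - 4373\right) \frac{1}{23638} = \frac{2123}{21309} + \left(-11119 - 4373\right) \frac{1}{23638} = \frac{2123}{21309} - \frac{7746}{11819} = - \frac{139967777}{251851071}$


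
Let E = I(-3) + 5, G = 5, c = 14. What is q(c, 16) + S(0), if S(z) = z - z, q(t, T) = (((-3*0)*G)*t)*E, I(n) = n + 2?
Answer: 0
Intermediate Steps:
I(n) = 2 + n
E = 4 (E = (2 - 3) + 5 = -1 + 5 = 4)
q(t, T) = 0 (q(t, T) = ((-3*0*5)*t)*4 = ((0*5)*t)*4 = (0*t)*4 = 0*4 = 0)
S(z) = 0
q(c, 16) + S(0) = 0 + 0 = 0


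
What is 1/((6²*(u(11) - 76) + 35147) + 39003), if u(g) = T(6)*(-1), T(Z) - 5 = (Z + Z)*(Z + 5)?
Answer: 1/66482 ≈ 1.5042e-5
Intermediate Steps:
T(Z) = 5 + 2*Z*(5 + Z) (T(Z) = 5 + (Z + Z)*(Z + 5) = 5 + (2*Z)*(5 + Z) = 5 + 2*Z*(5 + Z))
u(g) = -137 (u(g) = (5 + 2*6² + 10*6)*(-1) = (5 + 2*36 + 60)*(-1) = (5 + 72 + 60)*(-1) = 137*(-1) = -137)
1/((6²*(u(11) - 76) + 35147) + 39003) = 1/((6²*(-137 - 76) + 35147) + 39003) = 1/((36*(-213) + 35147) + 39003) = 1/((-7668 + 35147) + 39003) = 1/(27479 + 39003) = 1/66482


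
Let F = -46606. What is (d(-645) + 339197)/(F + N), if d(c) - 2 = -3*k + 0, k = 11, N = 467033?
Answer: 339166/420427 ≈ 0.80672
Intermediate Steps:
d(c) = -31 (d(c) = 2 + (-3*11 + 0) = 2 + (-33 + 0) = 2 - 33 = -31)
(d(-645) + 339197)/(F + N) = (-31 + 339197)/(-46606 + 467033) = 339166/420427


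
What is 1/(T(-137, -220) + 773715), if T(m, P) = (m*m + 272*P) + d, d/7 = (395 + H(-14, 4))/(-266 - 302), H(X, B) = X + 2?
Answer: 568/416139111 ≈ 1.3649e-6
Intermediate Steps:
H(X, B) = 2 + X
d = -2681/568 (d = 7*((395 + (2 - 14))/(-266 - 302)) = 7*((395 - 12)/(-568)) = 7*(383*(-1/568)) = 7*(-383/568) = -2681/568 ≈ -4.7201)
T(m, P) = -2681/568 + m² + 272*P (T(m, P) = (m*m + 272*P) - 2681/568 = (m² + 272*P) - 2681/568 = -2681/568 + m² + 272*P)
1/(T(-137, -220) + 773715) = 1/((-2681/568 + (-137)² + 272*(-220)) + 773715) = 1/((-2681/568 + 18769 - 59840) + 773715) = 1/(-23331009/568 + 773715) = 1/(416139111/568) = 568/416139111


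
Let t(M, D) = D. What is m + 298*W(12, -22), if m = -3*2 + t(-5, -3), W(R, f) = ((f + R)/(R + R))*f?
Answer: 8168/3 ≈ 2722.7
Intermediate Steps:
W(R, f) = f*(R + f)/(2*R) (W(R, f) = ((R + f)/((2*R)))*f = ((R + f)*(1/(2*R)))*f = ((R + f)/(2*R))*f = f*(R + f)/(2*R))
m = -9 (m = -3*2 - 3 = -6 - 3 = -9)
m + 298*W(12, -22) = -9 + 298*((½)*(-22)*(12 - 22)/12) = -9 + 298*((½)*(-22)*(1/12)*(-10)) = -9 + 298*(55/6) = -9 + 8195/3 = 8168/3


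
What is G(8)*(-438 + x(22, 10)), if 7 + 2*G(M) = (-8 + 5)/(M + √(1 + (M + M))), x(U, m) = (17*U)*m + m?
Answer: -584568/47 + 4968*√17/47 ≈ -12002.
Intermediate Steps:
x(U, m) = m + 17*U*m (x(U, m) = 17*U*m + m = m + 17*U*m)
G(M) = -7/2 - 3/(2*(M + √(1 + 2*M))) (G(M) = -7/2 + ((-8 + 5)/(M + √(1 + (M + M))))/2 = -7/2 + (-3/(M + √(1 + 2*M)))/2 = -7/2 - 3/(2*(M + √(1 + 2*M))))
G(8)*(-438 + x(22, 10)) = ((-3 - 7*8 - 7*√(1 + 2*8))/(2*(8 + √(1 + 2*8))))*(-438 + 10*(1 + 17*22)) = ((-3 - 56 - 7*√(1 + 16))/(2*(8 + √(1 + 16))))*(-438 + 10*(1 + 374)) = ((-3 - 56 - 7*√17)/(2*(8 + √17)))*(-438 + 10*375) = ((-59 - 7*√17)/(2*(8 + √17)))*(-438 + 3750) = ((-59 - 7*√17)/(2*(8 + √17)))*3312 = 1656*(-59 - 7*√17)/(8 + √17)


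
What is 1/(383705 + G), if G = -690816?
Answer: -1/307111 ≈ -3.2562e-6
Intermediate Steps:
1/(383705 + G) = 1/(383705 - 690816) = 1/(-307111) = -1/307111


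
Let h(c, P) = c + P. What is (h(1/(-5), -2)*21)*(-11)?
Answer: 2541/5 ≈ 508.20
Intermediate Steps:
h(c, P) = P + c
(h(1/(-5), -2)*21)*(-11) = ((-2 + 1/(-5))*21)*(-11) = ((-2 - ⅕)*21)*(-11) = -11/5*21*(-11) = -231/5*(-11) = 2541/5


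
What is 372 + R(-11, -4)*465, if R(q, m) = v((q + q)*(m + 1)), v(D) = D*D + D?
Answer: 2056602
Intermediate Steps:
v(D) = D + D² (v(D) = D² + D = D + D²)
R(q, m) = 2*q*(1 + m)*(1 + 2*q*(1 + m)) (R(q, m) = ((q + q)*(m + 1))*(1 + (q + q)*(m + 1)) = ((2*q)*(1 + m))*(1 + (2*q)*(1 + m)) = (2*q*(1 + m))*(1 + 2*q*(1 + m)) = 2*q*(1 + m)*(1 + 2*q*(1 + m)))
372 + R(-11, -4)*465 = 372 + (2*(-11)*(1 - 4)*(1 + 2*(-11)*(1 - 4)))*465 = 372 + (2*(-11)*(-3)*(1 + 2*(-11)*(-3)))*465 = 372 + (2*(-11)*(-3)*(1 + 66))*465 = 372 + (2*(-11)*(-3)*67)*465 = 372 + 4422*465 = 372 + 2056230 = 2056602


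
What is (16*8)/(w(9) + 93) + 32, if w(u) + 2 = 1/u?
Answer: 6848/205 ≈ 33.405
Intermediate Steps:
w(u) = -2 + 1/u
(16*8)/(w(9) + 93) + 32 = (16*8)/((-2 + 1/9) + 93) + 32 = 128/((-2 + ⅑) + 93) + 32 = 128/(-17/9 + 93) + 32 = 128/(820/9) + 32 = 128*(9/820) + 32 = 288/205 + 32 = 6848/205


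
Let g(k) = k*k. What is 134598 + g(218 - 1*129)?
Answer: 142519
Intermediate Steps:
g(k) = k²
134598 + g(218 - 1*129) = 134598 + (218 - 1*129)² = 134598 + (218 - 129)² = 134598 + 89² = 134598 + 7921 = 142519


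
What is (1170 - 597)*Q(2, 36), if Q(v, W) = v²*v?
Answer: 4584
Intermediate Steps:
Q(v, W) = v³
(1170 - 597)*Q(2, 36) = (1170 - 597)*2³ = 573*8 = 4584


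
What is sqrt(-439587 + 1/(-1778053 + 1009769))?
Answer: I*sqrt(64867689135896339)/384142 ≈ 663.01*I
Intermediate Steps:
sqrt(-439587 + 1/(-1778053 + 1009769)) = sqrt(-439587 + 1/(-768284)) = sqrt(-439587 - 1/768284) = sqrt(-337727658709/768284) = I*sqrt(64867689135896339)/384142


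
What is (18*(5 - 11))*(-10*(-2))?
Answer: -2160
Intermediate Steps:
(18*(5 - 11))*(-10*(-2)) = (18*(-6))*20 = -108*20 = -2160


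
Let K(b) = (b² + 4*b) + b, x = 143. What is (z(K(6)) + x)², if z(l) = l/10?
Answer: 559504/25 ≈ 22380.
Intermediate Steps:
K(b) = b² + 5*b
z(l) = l/10 (z(l) = l*(⅒) = l/10)
(z(K(6)) + x)² = ((6*(5 + 6))/10 + 143)² = ((6*11)/10 + 143)² = ((⅒)*66 + 143)² = (33/5 + 143)² = (748/5)² = 559504/25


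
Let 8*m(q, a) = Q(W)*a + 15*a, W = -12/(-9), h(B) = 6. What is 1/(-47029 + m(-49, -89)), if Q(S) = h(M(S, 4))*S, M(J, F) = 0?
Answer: -8/378279 ≈ -2.1148e-5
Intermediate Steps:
W = 4/3 (W = -12*(-1/9) = 4/3 ≈ 1.3333)
Q(S) = 6*S
m(q, a) = 23*a/8 (m(q, a) = ((6*(4/3))*a + 15*a)/8 = (8*a + 15*a)/8 = (23*a)/8 = 23*a/8)
1/(-47029 + m(-49, -89)) = 1/(-47029 + (23/8)*(-89)) = 1/(-47029 - 2047/8) = 1/(-378279/8) = -8/378279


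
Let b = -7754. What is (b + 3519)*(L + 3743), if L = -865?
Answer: -12188330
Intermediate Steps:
(b + 3519)*(L + 3743) = (-7754 + 3519)*(-865 + 3743) = -4235*2878 = -12188330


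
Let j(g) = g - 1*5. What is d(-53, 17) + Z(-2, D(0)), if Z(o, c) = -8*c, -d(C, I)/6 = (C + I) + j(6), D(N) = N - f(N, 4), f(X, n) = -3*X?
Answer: 210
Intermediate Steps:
D(N) = 4*N (D(N) = N - (-3)*N = N + 3*N = 4*N)
j(g) = -5 + g (j(g) = g - 5 = -5 + g)
d(C, I) = -6 - 6*C - 6*I (d(C, I) = -6*((C + I) + (-5 + 6)) = -6*((C + I) + 1) = -6*(1 + C + I) = -6 - 6*C - 6*I)
d(-53, 17) + Z(-2, D(0)) = (-6 - 6*(-53) - 6*17) - 32*0 = (-6 + 318 - 102) - 8*0 = 210 + 0 = 210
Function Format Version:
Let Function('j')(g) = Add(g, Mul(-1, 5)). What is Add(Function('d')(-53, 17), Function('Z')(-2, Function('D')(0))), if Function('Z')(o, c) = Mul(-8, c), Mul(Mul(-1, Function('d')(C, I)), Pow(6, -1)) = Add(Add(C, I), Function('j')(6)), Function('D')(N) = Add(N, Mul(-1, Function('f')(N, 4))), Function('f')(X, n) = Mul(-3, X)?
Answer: 210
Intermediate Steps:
Function('D')(N) = Mul(4, N) (Function('D')(N) = Add(N, Mul(-1, Mul(-3, N))) = Add(N, Mul(3, N)) = Mul(4, N))
Function('j')(g) = Add(-5, g) (Function('j')(g) = Add(g, -5) = Add(-5, g))
Function('d')(C, I) = Add(-6, Mul(-6, C), Mul(-6, I)) (Function('d')(C, I) = Mul(-6, Add(Add(C, I), Add(-5, 6))) = Mul(-6, Add(Add(C, I), 1)) = Mul(-6, Add(1, C, I)) = Add(-6, Mul(-6, C), Mul(-6, I)))
Add(Function('d')(-53, 17), Function('Z')(-2, Function('D')(0))) = Add(Add(-6, Mul(-6, -53), Mul(-6, 17)), Mul(-8, Mul(4, 0))) = Add(Add(-6, 318, -102), Mul(-8, 0)) = Add(210, 0) = 210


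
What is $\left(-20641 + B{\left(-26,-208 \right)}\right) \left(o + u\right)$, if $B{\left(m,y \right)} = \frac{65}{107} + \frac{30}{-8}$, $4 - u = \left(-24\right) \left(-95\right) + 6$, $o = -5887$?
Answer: $\frac{72178776117}{428} \approx 1.6864 \cdot 10^{8}$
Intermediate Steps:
$u = -2282$ ($u = 4 - \left(\left(-24\right) \left(-95\right) + 6\right) = 4 - \left(2280 + 6\right) = 4 - 2286 = -2282$)
$B{\left(m,y \right)} = - \frac{1345}{428}$ ($B{\left(m,y \right)} = 65 \cdot \frac{1}{107} + 30 \left(- \frac{1}{8}\right) = \frac{65}{107} - \frac{15}{4} = - \frac{1345}{428}$)
$\left(-20641 + B{\left(-26,-208 \right)}\right) \left(o + u\right) = \left(-20641 - \frac{1345}{428}\right) \left(-5887 - 2282\right) = \left(- \frac{8835693}{428}\right) \left(-8169\right) = \frac{72178776117}{428}$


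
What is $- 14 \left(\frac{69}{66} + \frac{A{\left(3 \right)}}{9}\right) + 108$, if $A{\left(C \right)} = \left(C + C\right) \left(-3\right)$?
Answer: $\frac{1335}{11} \approx 121.36$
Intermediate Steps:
$A{\left(C \right)} = - 6 C$ ($A{\left(C \right)} = 2 C \left(-3\right) = - 6 C$)
$- 14 \left(\frac{69}{66} + \frac{A{\left(3 \right)}}{9}\right) + 108 = - 14 \left(\frac{69}{66} + \frac{\left(-6\right) 3}{9}\right) + 108 = - 14 \left(69 \cdot \frac{1}{66} - 2\right) + 108 = - 14 \left(\frac{23}{22} - 2\right) + 108 = \left(-14\right) \left(- \frac{21}{22}\right) + 108 = \frac{147}{11} + 108 = \frac{1335}{11}$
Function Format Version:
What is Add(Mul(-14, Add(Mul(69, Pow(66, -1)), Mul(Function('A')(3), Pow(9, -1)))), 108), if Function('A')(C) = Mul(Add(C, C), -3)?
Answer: Rational(1335, 11) ≈ 121.36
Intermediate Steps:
Function('A')(C) = Mul(-6, C) (Function('A')(C) = Mul(Mul(2, C), -3) = Mul(-6, C))
Add(Mul(-14, Add(Mul(69, Pow(66, -1)), Mul(Function('A')(3), Pow(9, -1)))), 108) = Add(Mul(-14, Add(Mul(69, Pow(66, -1)), Mul(Mul(-6, 3), Pow(9, -1)))), 108) = Add(Mul(-14, Add(Mul(69, Rational(1, 66)), Mul(-18, Rational(1, 9)))), 108) = Add(Mul(-14, Add(Rational(23, 22), -2)), 108) = Add(Mul(-14, Rational(-21, 22)), 108) = Add(Rational(147, 11), 108) = Rational(1335, 11)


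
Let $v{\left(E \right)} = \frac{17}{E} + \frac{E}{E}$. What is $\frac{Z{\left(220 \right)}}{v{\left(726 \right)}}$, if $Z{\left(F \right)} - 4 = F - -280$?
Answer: $\frac{365904}{743} \approx 492.47$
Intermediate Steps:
$v{\left(E \right)} = 1 + \frac{17}{E}$ ($v{\left(E \right)} = \frac{17}{E} + 1 = 1 + \frac{17}{E}$)
$Z{\left(F \right)} = 284 + F$ ($Z{\left(F \right)} = 4 + \left(F - -280\right) = 4 + \left(F + 280\right) = 4 + \left(280 + F\right) = 284 + F$)
$\frac{Z{\left(220 \right)}}{v{\left(726 \right)}} = \frac{284 + 220}{\frac{1}{726} \left(17 + 726\right)} = \frac{504}{\frac{1}{726} \cdot 743} = \frac{504}{\frac{743}{726}} = 504 \cdot \frac{726}{743} = \frac{365904}{743}$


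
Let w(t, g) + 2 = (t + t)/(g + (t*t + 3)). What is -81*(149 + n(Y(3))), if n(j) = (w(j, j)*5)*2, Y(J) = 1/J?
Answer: -328779/31 ≈ -10606.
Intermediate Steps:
w(t, g) = -2 + 2*t/(3 + g + t**2) (w(t, g) = -2 + (t + t)/(g + (t*t + 3)) = -2 + (2*t)/(g + (t**2 + 3)) = -2 + (2*t)/(g + (3 + t**2)) = -2 + (2*t)/(3 + g + t**2) = -2 + 2*t/(3 + g + t**2))
n(j) = 20*(-3 - j**2)/(3 + j + j**2) (n(j) = ((2*(-3 + j - j - j**2)/(3 + j + j**2))*5)*2 = ((2*(-3 - j**2)/(3 + j + j**2))*5)*2 = (10*(-3 - j**2)/(3 + j + j**2))*2 = 20*(-3 - j**2)/(3 + j + j**2))
-81*(149 + n(Y(3))) = -81*(149 + 20*(-3 - (1/3)**2)/(3 + 1/3 + (1/3)**2)) = -81*(149 + 20*(-3 - 1*1/9)/(3 + 1/3 + 1/9)) = -81*(149 + 20*(-3 - 1/9)/(31/9)) = -81*(149 + 20*(9/31)*(-28/9)) = -81*(149 - 560/31) = -81*4059/31 = -328779/31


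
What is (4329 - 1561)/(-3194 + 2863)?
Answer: -2768/331 ≈ -8.3625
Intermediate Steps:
(4329 - 1561)/(-3194 + 2863) = 2768/(-331) = 2768*(-1/331) = -2768/331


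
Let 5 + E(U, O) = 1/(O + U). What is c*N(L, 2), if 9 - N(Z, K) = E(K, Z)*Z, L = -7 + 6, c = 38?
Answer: 190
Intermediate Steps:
E(U, O) = -5 + 1/(O + U)
L = -1
N(Z, K) = 9 - Z*(1 - 5*K - 5*Z)/(K + Z) (N(Z, K) = 9 - (1 - 5*Z - 5*K)/(Z + K)*Z = 9 - (1 - 5*K - 5*Z)/(K + Z)*Z = 9 - Z*(1 - 5*K - 5*Z)/(K + Z))
c*N(L, 2) = 38*((9*2 + 9*(-1) - (-1 + 5*2 + 5*(-1)))/(2 - 1)) = 38*((18 - 9 - (-1 + 10 - 5))/1) = 38*(1*(18 - 9 - 1*4)) = 38*(1*(18 - 9 - 4)) = 38*(1*5) = 38*5 = 190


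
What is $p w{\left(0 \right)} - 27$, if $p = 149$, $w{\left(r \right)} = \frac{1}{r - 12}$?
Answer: $- \frac{473}{12} \approx -39.417$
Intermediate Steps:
$w{\left(r \right)} = \frac{1}{-12 + r}$
$p w{\left(0 \right)} - 27 = \frac{149}{-12 + 0} - 27 = \frac{149}{-12} - 27 = 149 \left(- \frac{1}{12}\right) - 27 = - \frac{149}{12} - 27 = - \frac{473}{12}$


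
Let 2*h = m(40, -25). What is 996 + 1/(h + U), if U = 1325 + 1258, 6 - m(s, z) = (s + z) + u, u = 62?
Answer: 5074622/5095 ≈ 996.00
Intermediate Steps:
m(s, z) = -56 - s - z (m(s, z) = 6 - ((s + z) + 62) = 6 - (62 + s + z) = 6 + (-62 - s - z) = -56 - s - z)
h = -71/2 (h = (-56 - 1*40 - 1*(-25))/2 = (-56 - 40 + 25)/2 = (½)*(-71) = -71/2 ≈ -35.500)
U = 2583
996 + 1/(h + U) = 996 + 1/(-71/2 + 2583) = 996 + 1/(5095/2) = 996 + 2/5095 = 5074622/5095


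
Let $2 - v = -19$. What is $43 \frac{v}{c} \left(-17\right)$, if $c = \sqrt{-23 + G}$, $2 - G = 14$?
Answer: $\frac{2193 i \sqrt{35}}{5} \approx 2594.8 i$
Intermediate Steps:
$v = 21$ ($v = 2 - -19 = 2 + 19 = 21$)
$G = -12$ ($G = 2 - 14 = -12$)
$c = i \sqrt{35}$ ($c = \sqrt{-23 - 12} = \sqrt{-35} = i \sqrt{35} \approx 5.9161 i$)
$43 \frac{v}{c} \left(-17\right) = 43 \frac{21}{i \sqrt{35}} \left(-17\right) = 43 \cdot 21 \left(- \frac{i \sqrt{35}}{35}\right) \left(-17\right) = 43 \left(- \frac{3 i \sqrt{35}}{5}\right) \left(-17\right) = - \frac{129 i \sqrt{35}}{5} \left(-17\right) = \frac{2193 i \sqrt{35}}{5}$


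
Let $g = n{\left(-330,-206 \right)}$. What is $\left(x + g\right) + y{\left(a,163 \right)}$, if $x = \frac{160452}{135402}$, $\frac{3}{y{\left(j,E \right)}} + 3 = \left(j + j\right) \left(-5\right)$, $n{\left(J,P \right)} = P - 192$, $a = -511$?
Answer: $- \frac{45732729167}{115249669} \approx -396.81$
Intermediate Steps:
$n{\left(J,P \right)} = -192 + P$ ($n{\left(J,P \right)} = P - 192 = -192 + P$)
$g = -398$ ($g = -192 - 206 = -398$)
$y{\left(j,E \right)} = \frac{3}{-3 - 10 j}$ ($y{\left(j,E \right)} = \frac{3}{-3 + \left(j + j\right) \left(-5\right)} = \frac{3}{-3 + 2 j \left(-5\right)} = \frac{3}{-3 - 10 j}$)
$x = \frac{26742}{22567}$ ($x = 160452 \cdot \frac{1}{135402} = \frac{26742}{22567} \approx 1.185$)
$\left(x + g\right) + y{\left(a,163 \right)} = \left(\frac{26742}{22567} - 398\right) - \frac{3}{3 + 10 \left(-511\right)} = - \frac{8954924}{22567} - \frac{3}{3 - 5110} = - \frac{8954924}{22567} - \frac{3}{-5107} = - \frac{8954924}{22567} - - \frac{3}{5107} = - \frac{8954924}{22567} + \frac{3}{5107} = - \frac{45732729167}{115249669}$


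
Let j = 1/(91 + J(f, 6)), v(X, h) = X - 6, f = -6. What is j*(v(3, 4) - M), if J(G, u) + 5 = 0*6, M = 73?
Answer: -38/43 ≈ -0.88372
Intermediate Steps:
v(X, h) = -6 + X
J(G, u) = -5 (J(G, u) = -5 + 0*6 = -5 + 0 = -5)
j = 1/86 (j = 1/(91 - 5) = 1/86 ≈ 0.011628)
j*(v(3, 4) - M) = ((-6 + 3) - 1*73)/86 = (-3 - 73)/86 = (1/86)*(-76) = -38/43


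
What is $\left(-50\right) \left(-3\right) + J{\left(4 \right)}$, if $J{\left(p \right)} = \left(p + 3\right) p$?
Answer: $178$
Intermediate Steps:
$J{\left(p \right)} = p \left(3 + p\right)$ ($J{\left(p \right)} = \left(3 + p\right) p = p \left(3 + p\right)$)
$\left(-50\right) \left(-3\right) + J{\left(4 \right)} = \left(-50\right) \left(-3\right) + 4 \left(3 + 4\right) = 150 + 4 \cdot 7 = 150 + 28 = 178$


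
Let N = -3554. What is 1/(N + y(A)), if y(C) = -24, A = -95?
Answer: -1/3578 ≈ -0.00027949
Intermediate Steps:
1/(N + y(A)) = 1/(-3554 - 24) = 1/(-3578) = -1/3578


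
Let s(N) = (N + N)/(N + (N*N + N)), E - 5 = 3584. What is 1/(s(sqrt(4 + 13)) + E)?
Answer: 46653/167423257 - 2*sqrt(17)/167423257 ≈ 0.00027860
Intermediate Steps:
E = 3589 (E = 5 + 3584 = 3589)
s(N) = 2*N/(N**2 + 2*N) (s(N) = (2*N)/(N + (N**2 + N)) = (2*N)/(N + (N + N**2)) = (2*N)/(N**2 + 2*N) = 2*N/(N**2 + 2*N))
1/(s(sqrt(4 + 13)) + E) = 1/(2/(2 + sqrt(4 + 13)) + 3589) = 1/(2/(2 + sqrt(17)) + 3589) = 1/(3589 + 2/(2 + sqrt(17)))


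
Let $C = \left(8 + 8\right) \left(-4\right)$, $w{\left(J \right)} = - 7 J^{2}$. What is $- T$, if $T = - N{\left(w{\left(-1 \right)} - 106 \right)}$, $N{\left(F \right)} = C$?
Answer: $-64$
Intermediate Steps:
$C = -64$ ($C = 16 \left(-4\right) = -64$)
$N{\left(F \right)} = -64$
$T = 64$ ($T = \left(-1\right) \left(-64\right) = 64$)
$- T = \left(-1\right) 64 = -64$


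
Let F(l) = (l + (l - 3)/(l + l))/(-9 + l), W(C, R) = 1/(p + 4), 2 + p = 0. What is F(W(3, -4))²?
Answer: 16/289 ≈ 0.055363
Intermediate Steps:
p = -2 (p = -2 + 0 = -2)
W(C, R) = ½ (W(C, R) = 1/(-2 + 4) = 1/2 = ½)
F(l) = (l + (-3 + l)/(2*l))/(-9 + l) (F(l) = (l + (-3 + l)/((2*l)))/(-9 + l) = (l + (-3 + l)*(1/(2*l)))/(-9 + l) = (l + (-3 + l)/(2*l))/(-9 + l))
F(W(3, -4))² = ((-3 + ½ + 2*(½)²)/(2*(½)*(-9 + ½)))² = ((½)*2*(-3 + ½ + 2*(¼))/(-17/2))² = ((½)*2*(-2/17)*(-3 + ½ + ½))² = ((½)*2*(-2/17)*(-2))² = (4/17)² = 16/289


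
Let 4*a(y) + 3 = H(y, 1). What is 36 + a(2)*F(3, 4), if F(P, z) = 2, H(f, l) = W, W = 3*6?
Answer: 87/2 ≈ 43.500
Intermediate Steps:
W = 18
H(f, l) = 18
a(y) = 15/4 (a(y) = -¾ + (¼)*18 = -¾ + 9/2 = 15/4)
36 + a(2)*F(3, 4) = 36 + (15/4)*2 = 36 + 15/2 = 87/2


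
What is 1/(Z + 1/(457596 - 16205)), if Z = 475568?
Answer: 441391/209911435089 ≈ 2.1027e-6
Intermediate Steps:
1/(Z + 1/(457596 - 16205)) = 1/(475568 + 1/(457596 - 16205)) = 1/(475568 + 1/441391) = 1/(209911435089/441391) = 441391/209911435089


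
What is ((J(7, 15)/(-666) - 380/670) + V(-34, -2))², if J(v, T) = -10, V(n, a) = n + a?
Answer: 665064715225/497780721 ≈ 1336.1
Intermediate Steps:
V(n, a) = a + n
((J(7, 15)/(-666) - 380/670) + V(-34, -2))² = ((-10/(-666) - 380/670) + (-2 - 34))² = ((-10*(-1/666) - 380*1/670) - 36)² = ((5/333 - 38/67) - 36)² = (-12319/22311 - 36)² = (-815515/22311)² = 665064715225/497780721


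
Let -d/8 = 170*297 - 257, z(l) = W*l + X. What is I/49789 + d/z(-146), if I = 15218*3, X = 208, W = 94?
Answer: 5156366540/168237031 ≈ 30.649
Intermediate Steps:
z(l) = 208 + 94*l (z(l) = 94*l + 208 = 208 + 94*l)
d = -401864 (d = -8*(170*297 - 257) = -8*(50490 - 257) = -8*50233 = -401864)
I = 45654
I/49789 + d/z(-146) = 45654/49789 - 401864/(208 + 94*(-146)) = 45654*(1/49789) - 401864/(208 - 13724) = 45654/49789 - 401864/(-13516) = 45654/49789 - 401864*(-1/13516) = 45654/49789 + 100466/3379 = 5156366540/168237031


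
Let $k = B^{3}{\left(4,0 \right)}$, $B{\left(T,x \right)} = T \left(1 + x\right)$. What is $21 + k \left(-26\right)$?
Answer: $-1643$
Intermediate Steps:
$k = 64$ ($k = \left(4 \left(1 + 0\right)\right)^{3} = \left(4 \cdot 1\right)^{3} = 4^{3} = 64$)
$21 + k \left(-26\right) = 21 + 64 \left(-26\right) = 21 - 1664 = -1643$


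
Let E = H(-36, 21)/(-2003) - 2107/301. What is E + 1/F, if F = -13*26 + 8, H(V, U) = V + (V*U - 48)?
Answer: -4351733/660990 ≈ -6.5837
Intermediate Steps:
H(V, U) = -48 + V + U*V (H(V, U) = V + (U*V - 48) = V + (-48 + U*V) = -48 + V + U*V)
F = -330 (F = -338 + 8 = -330)
E = -13181/2003 (E = (-48 - 36 + 21*(-36))/(-2003) - 2107/301 = (-48 - 36 - 756)*(-1/2003) - 2107*1/301 = -840*(-1/2003) - 7 = 840/2003 - 7 = -13181/2003 ≈ -6.5806)
E + 1/F = -13181/2003 + 1/(-330) = -13181/2003 - 1/330 = -4351733/660990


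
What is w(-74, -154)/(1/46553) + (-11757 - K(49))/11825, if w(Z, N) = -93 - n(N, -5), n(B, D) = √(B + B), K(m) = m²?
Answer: -51195512083/11825 - 93106*I*√77 ≈ -4.3294e+6 - 8.17e+5*I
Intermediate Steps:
n(B, D) = √2*√B (n(B, D) = √(2*B) = √2*√B)
w(Z, N) = -93 - √2*√N
w(-74, -154)/(1/46553) + (-11757 - K(49))/11825 = (-93 - √2*√(-154))/(1/46553) + (-11757 - 1*49²)/11825 = (-93 - √2*I*√154)/(1/46553) + (-11757 - 1*2401)*(1/11825) = (-93 - 2*I*√77)*46553 + (-11757 - 2401)*(1/11825) = (-4329429 - 93106*I*√77) - 14158*1/11825 = (-4329429 - 93106*I*√77) - 14158/11825 = -51195512083/11825 - 93106*I*√77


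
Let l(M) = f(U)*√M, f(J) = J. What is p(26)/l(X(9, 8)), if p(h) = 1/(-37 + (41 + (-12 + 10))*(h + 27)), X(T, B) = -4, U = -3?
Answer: I/12180 ≈ 8.2102e-5*I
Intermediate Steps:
p(h) = 1/(1016 + 39*h) (p(h) = 1/(-37 + (41 - 2)*(27 + h)) = 1/(-37 + 39*(27 + h)) = 1/(-37 + (1053 + 39*h)) = 1/(1016 + 39*h))
l(M) = -3*√M
p(26)/l(X(9, 8)) = 1/((1016 + 39*26)*((-6*I))) = 1/((1016 + 1014)*((-6*I))) = 1/(2030*((-6*I))) = (I/6)/2030 = I/12180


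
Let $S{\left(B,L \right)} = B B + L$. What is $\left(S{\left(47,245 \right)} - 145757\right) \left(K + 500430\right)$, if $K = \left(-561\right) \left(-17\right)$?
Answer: $-73079801001$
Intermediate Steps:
$K = 9537$
$S{\left(B,L \right)} = L + B^{2}$ ($S{\left(B,L \right)} = B^{2} + L = L + B^{2}$)
$\left(S{\left(47,245 \right)} - 145757\right) \left(K + 500430\right) = \left(\left(245 + 47^{2}\right) - 145757\right) \left(9537 + 500430\right) = \left(\left(245 + 2209\right) - 145757\right) 509967 = \left(2454 - 145757\right) 509967 = \left(-143303\right) 509967 = -73079801001$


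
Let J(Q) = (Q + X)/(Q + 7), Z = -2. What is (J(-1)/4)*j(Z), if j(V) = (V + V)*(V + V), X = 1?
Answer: 0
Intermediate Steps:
J(Q) = (1 + Q)/(7 + Q) (J(Q) = (Q + 1)/(Q + 7) = (1 + Q)/(7 + Q))
j(V) = 4*V² (j(V) = (2*V)*(2*V) = 4*V²)
(J(-1)/4)*j(Z) = (((1 - 1)/(7 - 1))/4)*(4*(-2)²) = ((0/6)*(¼))*(4*4) = (((⅙)*0)*(¼))*16 = (0*(¼))*16 = 0*16 = 0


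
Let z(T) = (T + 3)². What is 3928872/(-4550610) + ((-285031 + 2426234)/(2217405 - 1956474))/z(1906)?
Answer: -622662960805412827/721200305353378785 ≈ -0.86337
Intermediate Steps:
z(T) = (3 + T)²
3928872/(-4550610) + ((-285031 + 2426234)/(2217405 - 1956474))/z(1906) = 3928872/(-4550610) + ((-285031 + 2426234)/(2217405 - 1956474))/((3 + 1906)²) = 3928872*(-1/4550610) + (2141203/260931)/(1909²) = -654812/758435 + (2141203*(1/260931))/3644281 = -654812/758435 + (2141203/260931)*(1/3644281) = -654812/758435 + 2141203/950905885611 = -622662960805412827/721200305353378785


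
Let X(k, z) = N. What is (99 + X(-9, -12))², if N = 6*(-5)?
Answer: 4761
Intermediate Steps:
N = -30
X(k, z) = -30
(99 + X(-9, -12))² = (99 - 30)² = 69² = 4761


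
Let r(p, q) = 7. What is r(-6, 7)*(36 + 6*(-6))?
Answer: 0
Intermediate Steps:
r(-6, 7)*(36 + 6*(-6)) = 7*(36 + 6*(-6)) = 7*(36 - 36) = 7*0 = 0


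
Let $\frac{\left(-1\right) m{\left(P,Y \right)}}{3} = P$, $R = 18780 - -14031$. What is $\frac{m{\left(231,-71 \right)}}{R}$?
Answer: $- \frac{231}{10937} \approx -0.021121$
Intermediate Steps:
$R = 32811$ ($R = 18780 + 14031 = 32811$)
$m{\left(P,Y \right)} = - 3 P$
$\frac{m{\left(231,-71 \right)}}{R} = \frac{\left(-3\right) 231}{32811} = \left(-693\right) \frac{1}{32811} = - \frac{231}{10937}$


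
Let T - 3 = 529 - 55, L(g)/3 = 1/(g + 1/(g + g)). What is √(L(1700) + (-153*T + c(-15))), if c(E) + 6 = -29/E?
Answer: 4*I*√3809867321840781435/28900005 ≈ 270.16*I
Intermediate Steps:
L(g) = 3/(g + 1/(2*g)) (L(g) = 3/(g + 1/(g + g)) = 3/(g + 1/(2*g)))
T = 477 (T = 3 + (529 - 55) = 3 + 474 = 477)
c(E) = -6 - 29/E
√(L(1700) + (-153*T + c(-15))) = √(6*1700/(1 + 2*1700²) + (-153*477 + (-6 - 29/(-15)))) = √(6*1700/(1 + 2*2890000) + (-72981 + (-6 - 29*(-1/15)))) = √(6*1700/(1 + 5780000) + (-72981 + (-6 + 29/15))) = √(6*1700/5780001 + (-72981 - 61/15)) = √(6*1700*(1/5780001) - 1094776/15) = √(3400/1926667 - 1094776/15) = √(-2109268740592/28900005) = 4*I*√3809867321840781435/28900005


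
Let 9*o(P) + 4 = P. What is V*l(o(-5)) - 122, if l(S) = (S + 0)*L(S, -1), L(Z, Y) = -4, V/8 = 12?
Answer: 262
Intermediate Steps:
V = 96 (V = 8*12 = 96)
o(P) = -4/9 + P/9
l(S) = -4*S (l(S) = (S + 0)*(-4) = S*(-4) = -4*S)
V*l(o(-5)) - 122 = 96*(-4*(-4/9 + (⅑)*(-5))) - 122 = 96*(-4*(-4/9 - 5/9)) - 122 = 96*(-4*(-1)) - 122 = 96*4 - 122 = 384 - 122 = 262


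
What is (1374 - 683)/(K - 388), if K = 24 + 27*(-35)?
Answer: -691/1309 ≈ -0.52788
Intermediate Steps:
K = -921 (K = 24 - 945 = -921)
(1374 - 683)/(K - 388) = (1374 - 683)/(-921 - 388) = 691/(-1309) = 691*(-1/1309) = -691/1309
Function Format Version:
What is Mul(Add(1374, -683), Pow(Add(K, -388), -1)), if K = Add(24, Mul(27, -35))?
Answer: Rational(-691, 1309) ≈ -0.52788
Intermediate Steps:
K = -921 (K = Add(24, -945) = -921)
Mul(Add(1374, -683), Pow(Add(K, -388), -1)) = Mul(Add(1374, -683), Pow(Add(-921, -388), -1)) = Mul(691, Pow(-1309, -1)) = Mul(691, Rational(-1, 1309)) = Rational(-691, 1309)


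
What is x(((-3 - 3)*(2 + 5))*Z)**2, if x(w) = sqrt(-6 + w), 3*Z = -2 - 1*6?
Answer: 106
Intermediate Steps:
Z = -8/3 (Z = (-2 - 1*6)/3 = (-2 - 6)/3 = (1/3)*(-8) = -8/3 ≈ -2.6667)
x(((-3 - 3)*(2 + 5))*Z)**2 = (sqrt(-6 + ((-3 - 3)*(2 + 5))*(-8/3)))**2 = (sqrt(-6 - 6*7*(-8/3)))**2 = (sqrt(-6 - 42*(-8/3)))**2 = (sqrt(-6 + 112))**2 = (sqrt(106))**2 = 106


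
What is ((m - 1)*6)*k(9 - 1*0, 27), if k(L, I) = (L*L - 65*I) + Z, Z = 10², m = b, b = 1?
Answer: 0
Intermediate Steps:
m = 1
Z = 100
k(L, I) = 100 + L² - 65*I (k(L, I) = (L*L - 65*I) + 100 = (L² - 65*I) + 100 = 100 + L² - 65*I)
((m - 1)*6)*k(9 - 1*0, 27) = ((1 - 1)*6)*(100 + (9 - 1*0)² - 65*27) = (0*6)*(100 + (9 + 0)² - 1755) = 0*(100 + 9² - 1755) = 0*(100 + 81 - 1755) = 0*(-1574) = 0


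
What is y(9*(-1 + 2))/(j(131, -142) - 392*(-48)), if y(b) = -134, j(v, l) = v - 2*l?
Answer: -134/19231 ≈ -0.0069679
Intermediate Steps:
y(9*(-1 + 2))/(j(131, -142) - 392*(-48)) = -134/((131 - 2*(-142)) - 392*(-48)) = -134/((131 + 284) - 1*(-18816)) = -134/(415 + 18816) = -134/19231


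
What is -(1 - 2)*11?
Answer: 11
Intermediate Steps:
-(1 - 2)*11 = -1*(-1)*11 = 1*11 = 11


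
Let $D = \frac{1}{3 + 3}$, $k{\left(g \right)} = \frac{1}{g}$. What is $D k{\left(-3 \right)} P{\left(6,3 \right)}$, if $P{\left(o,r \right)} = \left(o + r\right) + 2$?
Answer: $- \frac{11}{18} \approx -0.61111$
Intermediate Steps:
$P{\left(o,r \right)} = 2 + o + r$
$D = \frac{1}{6} \approx 0.16667$
$D k{\left(-3 \right)} P{\left(6,3 \right)} = \frac{1}{6 \left(-3\right)} \left(2 + 6 + 3\right) = \frac{1}{6} \left(- \frac{1}{3}\right) 11 = \left(- \frac{1}{18}\right) 11 = - \frac{11}{18}$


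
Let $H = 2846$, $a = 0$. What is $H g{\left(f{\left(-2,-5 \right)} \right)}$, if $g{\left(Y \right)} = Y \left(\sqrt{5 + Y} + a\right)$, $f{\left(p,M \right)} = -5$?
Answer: $0$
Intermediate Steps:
$g{\left(Y \right)} = Y \sqrt{5 + Y}$ ($g{\left(Y \right)} = Y \left(\sqrt{5 + Y} + 0\right) = Y \sqrt{5 + Y}$)
$H g{\left(f{\left(-2,-5 \right)} \right)} = 2846 \left(- 5 \sqrt{5 - 5}\right) = 2846 \left(- 5 \sqrt{0}\right) = 2846 \left(\left(-5\right) 0\right) = 2846 \cdot 0 = 0$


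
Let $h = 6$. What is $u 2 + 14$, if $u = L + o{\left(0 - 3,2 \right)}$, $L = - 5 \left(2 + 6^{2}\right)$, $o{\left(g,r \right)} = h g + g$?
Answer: $-408$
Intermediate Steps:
$o{\left(g,r \right)} = 7 g$ ($o{\left(g,r \right)} = 6 g + g = 7 g$)
$L = -190$ ($L = - 5 \left(2 + 36\right) = \left(-5\right) 38 = -190$)
$u = -211$ ($u = -190 + 7 \left(0 - 3\right) = -190 + 7 \left(-3\right) = -190 - 21 = -211$)
$u 2 + 14 = \left(-211\right) 2 + 14 = -422 + 14 = -408$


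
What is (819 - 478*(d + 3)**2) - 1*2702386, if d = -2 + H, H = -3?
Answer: -2703479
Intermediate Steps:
d = -5 (d = -2 - 3 = -5)
(819 - 478*(d + 3)**2) - 1*2702386 = (819 - 478*(-5 + 3)**2) - 1*2702386 = (819 - 478*(-2)**2) - 2702386 = (819 - 478*4) - 2702386 = (819 - 1912) - 2702386 = -1093 - 2702386 = -2703479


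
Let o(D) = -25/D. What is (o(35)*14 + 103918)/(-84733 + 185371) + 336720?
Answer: 5647821878/16773 ≈ 3.3672e+5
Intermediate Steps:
(o(35)*14 + 103918)/(-84733 + 185371) + 336720 = (-25/35*14 + 103918)/(-84733 + 185371) + 336720 = (-25*1/35*14 + 103918)/100638 + 336720 = (-5/7*14 + 103918)*(1/100638) + 336720 = (-10 + 103918)*(1/100638) + 336720 = 103908*(1/100638) + 336720 = 17318/16773 + 336720 = 5647821878/16773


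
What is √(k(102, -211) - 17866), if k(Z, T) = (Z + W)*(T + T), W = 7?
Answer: 6*I*√1774 ≈ 252.71*I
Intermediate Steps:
k(Z, T) = 2*T*(7 + Z) (k(Z, T) = (Z + 7)*(T + T) = (7 + Z)*(2*T) = 2*T*(7 + Z))
√(k(102, -211) - 17866) = √(2*(-211)*(7 + 102) - 17866) = √(2*(-211)*109 - 17866) = √(-45998 - 17866) = √(-63864) = 6*I*√1774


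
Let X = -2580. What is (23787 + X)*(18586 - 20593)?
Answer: -42562449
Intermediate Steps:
(23787 + X)*(18586 - 20593) = (23787 - 2580)*(18586 - 20593) = 21207*(-2007) = -42562449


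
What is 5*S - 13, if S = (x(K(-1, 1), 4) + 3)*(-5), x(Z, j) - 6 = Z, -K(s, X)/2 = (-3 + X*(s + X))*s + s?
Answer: -138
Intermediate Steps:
K(s, X) = -2*s - 2*s*(-3 + X*(X + s)) (K(s, X) = -2*((-3 + X*(s + X))*s + s) = -2*((-3 + X*(X + s))*s + s) = -2*(s*(-3 + X*(X + s)) + s) = -2*(s + s*(-3 + X*(X + s))) = -2*s - 2*s*(-3 + X*(X + s)))
x(Z, j) = 6 + Z
S = -25 (S = ((6 + 2*(-1)*(2 - 1*1² - 1*1*(-1))) + 3)*(-5) = ((6 + 2*(-1)*(2 - 1*1 + 1)) + 3)*(-5) = ((6 + 2*(-1)*(2 - 1 + 1)) + 3)*(-5) = ((6 + 2*(-1)*2) + 3)*(-5) = ((6 - 4) + 3)*(-5) = (2 + 3)*(-5) = 5*(-5) = -25)
5*S - 13 = 5*(-25) - 13 = -125 - 13 = -138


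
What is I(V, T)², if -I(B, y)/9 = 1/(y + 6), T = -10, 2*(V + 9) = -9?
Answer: 81/16 ≈ 5.0625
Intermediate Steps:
V = -27/2 (V = -9 + (½)*(-9) = -9 - 9/2 = -27/2 ≈ -13.500)
I(B, y) = -9/(6 + y) (I(B, y) = -9/(y + 6) = -9/(6 + y))
I(V, T)² = (-9/(6 - 10))² = (-9/(-4))² = (-9*(-¼))² = (9/4)² = 81/16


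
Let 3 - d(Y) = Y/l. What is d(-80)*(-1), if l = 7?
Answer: -101/7 ≈ -14.429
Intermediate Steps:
d(Y) = 3 - Y/7
d(-80)*(-1) = (3 - 1/7*(-80))*(-1) = (3 + 80/7)*(-1) = (101/7)*(-1) = -101/7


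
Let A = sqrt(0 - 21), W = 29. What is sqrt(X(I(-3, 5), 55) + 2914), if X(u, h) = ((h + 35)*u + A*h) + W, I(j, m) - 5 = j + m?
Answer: sqrt(3573 + 55*I*sqrt(21)) ≈ 59.812 + 2.107*I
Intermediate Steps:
A = I*sqrt(21) (A = sqrt(-21) = I*sqrt(21) ≈ 4.5826*I)
I(j, m) = 5 + j + m (I(j, m) = 5 + (j + m) = 5 + j + m)
X(u, h) = 29 + u*(35 + h) + I*h*sqrt(21) (X(u, h) = ((h + 35)*u + (I*sqrt(21))*h) + 29 = ((35 + h)*u + I*h*sqrt(21)) + 29 = (u*(35 + h) + I*h*sqrt(21)) + 29 = 29 + u*(35 + h) + I*h*sqrt(21))
sqrt(X(I(-3, 5), 55) + 2914) = sqrt((29 + 35*(5 - 3 + 5) + 55*(5 - 3 + 5) + I*55*sqrt(21)) + 2914) = sqrt((29 + 35*7 + 55*7 + 55*I*sqrt(21)) + 2914) = sqrt((29 + 245 + 385 + 55*I*sqrt(21)) + 2914) = sqrt((659 + 55*I*sqrt(21)) + 2914) = sqrt(3573 + 55*I*sqrt(21))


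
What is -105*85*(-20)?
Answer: 178500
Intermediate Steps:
-105*85*(-20) = -8925*(-20) = 178500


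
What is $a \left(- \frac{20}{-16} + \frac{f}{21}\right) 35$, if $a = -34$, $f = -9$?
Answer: $- \frac{1955}{2} \approx -977.5$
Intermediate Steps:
$a \left(- \frac{20}{-16} + \frac{f}{21}\right) 35 = - 34 \left(- \frac{20}{-16} - \frac{9}{21}\right) 35 = - 34 \left(\left(-20\right) \left(- \frac{1}{16}\right) - \frac{3}{7}\right) 35 = - 34 \left(\frac{5}{4} - \frac{3}{7}\right) 35 = \left(-34\right) \frac{23}{28} \cdot 35 = \left(- \frac{391}{14}\right) 35 = - \frac{1955}{2}$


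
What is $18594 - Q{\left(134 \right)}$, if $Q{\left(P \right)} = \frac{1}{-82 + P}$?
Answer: $\frac{966887}{52} \approx 18594.0$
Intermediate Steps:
$18594 - Q{\left(134 \right)} = 18594 - \frac{1}{-82 + 134} = 18594 - \frac{1}{52} = \frac{966887}{52}$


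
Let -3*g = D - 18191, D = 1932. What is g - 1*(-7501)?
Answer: 38762/3 ≈ 12921.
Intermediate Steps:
g = 16259/3 (g = -(1932 - 18191)/3 = -⅓*(-16259) = 16259/3 ≈ 5419.7)
g - 1*(-7501) = 16259/3 - 1*(-7501) = 16259/3 + 7501 = 38762/3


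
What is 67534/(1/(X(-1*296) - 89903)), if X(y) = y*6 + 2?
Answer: -6191314518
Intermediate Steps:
X(y) = 2 + 6*y (X(y) = 6*y + 2 = 2 + 6*y)
67534/(1/(X(-1*296) - 89903)) = 67534/(1/((2 + 6*(-1*296)) - 89903)) = 67534/(1/((2 + 6*(-296)) - 89903)) = 67534/(1/((2 - 1776) - 89903)) = 67534/(1/(-1774 - 89903)) = 67534/(1/(-91677)) = 67534/(-1/91677) = 67534*(-91677) = -6191314518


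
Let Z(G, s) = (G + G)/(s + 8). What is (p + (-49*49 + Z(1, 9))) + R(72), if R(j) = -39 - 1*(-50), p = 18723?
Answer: 277663/17 ≈ 16333.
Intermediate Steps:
Z(G, s) = 2*G/(8 + s) (Z(G, s) = (2*G)/(8 + s) = 2*G/(8 + s))
R(j) = 11 (R(j) = -39 + 50 = 11)
(p + (-49*49 + Z(1, 9))) + R(72) = (18723 + (-49*49 + 2*1/(8 + 9))) + 11 = (18723 + (-2401 + 2*1/17)) + 11 = (18723 + (-2401 + 2*1*(1/17))) + 11 = (18723 + (-2401 + 2/17)) + 11 = (18723 - 40815/17) + 11 = 277476/17 + 11 = 277663/17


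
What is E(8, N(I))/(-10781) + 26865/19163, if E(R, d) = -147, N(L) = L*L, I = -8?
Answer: 292448526/206596303 ≈ 1.4156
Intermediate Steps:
N(L) = L²
E(8, N(I))/(-10781) + 26865/19163 = -147/(-10781) + 26865/19163 = -147*(-1/10781) + 26865*(1/19163) = 147/10781 + 26865/19163 = 292448526/206596303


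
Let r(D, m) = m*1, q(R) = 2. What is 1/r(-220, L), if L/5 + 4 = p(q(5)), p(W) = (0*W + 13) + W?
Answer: 1/55 ≈ 0.018182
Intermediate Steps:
p(W) = 13 + W (p(W) = (0 + 13) + W = 13 + W)
L = 55 (L = -20 + 5*(13 + 2) = -20 + 5*15 = -20 + 75 = 55)
r(D, m) = m
1/r(-220, L) = 1/55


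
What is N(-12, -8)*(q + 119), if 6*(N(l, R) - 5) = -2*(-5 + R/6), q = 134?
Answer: 16192/9 ≈ 1799.1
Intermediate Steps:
N(l, R) = 20/3 - R/18 (N(l, R) = 5 + (-2*(-5 + R/6))/6 = 5 + (10 - R/3)/6 = 5 + (5/3 - R/18) = 20/3 - R/18)
N(-12, -8)*(q + 119) = (20/3 - 1/18*(-8))*(134 + 119) = (20/3 + 4/9)*253 = (64/9)*253 = 16192/9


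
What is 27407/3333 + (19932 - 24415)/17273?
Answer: 458459272/57570909 ≈ 7.9634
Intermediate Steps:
27407/3333 + (19932 - 24415)/17273 = 27407*(1/3333) - 4483*1/17273 = 27407/3333 - 4483/17273 = 458459272/57570909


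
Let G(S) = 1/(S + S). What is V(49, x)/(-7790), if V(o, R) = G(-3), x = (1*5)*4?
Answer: 1/46740 ≈ 2.1395e-5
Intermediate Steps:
x = 20 (x = 5*4 = 20)
G(S) = 1/(2*S)
V(o, R) = -1/6 (V(o, R) = (1/2)/(-3) = (1/2)*(-1/3) = -1/6)
V(49, x)/(-7790) = -1/6/(-7790) = -1/6*(-1/7790) = 1/46740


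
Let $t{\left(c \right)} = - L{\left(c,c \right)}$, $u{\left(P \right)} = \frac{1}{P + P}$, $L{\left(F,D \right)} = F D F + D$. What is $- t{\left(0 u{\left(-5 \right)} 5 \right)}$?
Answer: $0$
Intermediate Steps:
$L{\left(F,D \right)} = D + D F^{2}$ ($L{\left(F,D \right)} = D F F + D = D F^{2} + D = D + D F^{2}$)
$u{\left(P \right)} = \frac{1}{2 P}$
$t{\left(c \right)} = - c \left(1 + c^{2}\right)$
$- t{\left(0 u{\left(-5 \right)} 5 \right)} = - (- 0 \frac{1}{2 \left(-5\right)} 5 - \left(0 \frac{1}{2 \left(-5\right)} 5\right)^{3}) = - (- 0 \cdot \frac{1}{2} \left(- \frac{1}{5}\right) 5 - \left(0 \cdot \frac{1}{2} \left(- \frac{1}{5}\right) 5\right)^{3}) = - (- 0 \left(- \frac{1}{10}\right) 5 - \left(0 \left(- \frac{1}{10}\right) 5\right)^{3}) = - (- 0 \cdot 5 - \left(0 \cdot 5\right)^{3}) = - (\left(-1\right) 0 - 0^{3}) = - (0 - 0) = - (0 + 0) = \left(-1\right) 0 = 0$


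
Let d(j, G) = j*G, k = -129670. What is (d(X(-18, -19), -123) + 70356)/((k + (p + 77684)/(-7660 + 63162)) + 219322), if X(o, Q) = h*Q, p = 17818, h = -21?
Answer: 196837843/829326801 ≈ 0.23735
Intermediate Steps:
X(o, Q) = -21*Q
d(j, G) = G*j
(d(X(-18, -19), -123) + 70356)/((k + (p + 77684)/(-7660 + 63162)) + 219322) = (-(-2583)*(-19) + 70356)/((-129670 + (17818 + 77684)/(-7660 + 63162)) + 219322) = (-123*399 + 70356)/((-129670 + 95502/55502) + 219322) = (-49077 + 70356)/((-129670 + 95502*(1/55502)) + 219322) = 21279/((-129670 + 47751/27751) + 219322) = 21279/(-3598424419/27751 + 219322) = 21279/(2487980403/27751) = 21279*(27751/2487980403) = 196837843/829326801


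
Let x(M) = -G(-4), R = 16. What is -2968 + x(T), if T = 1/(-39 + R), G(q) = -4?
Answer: -2964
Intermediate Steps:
T = -1/23 (T = 1/(-39 + 16) = 1/(-23) = -1/23 ≈ -0.043478)
x(M) = 4 (x(M) = -1*(-4) = 4)
-2968 + x(T) = -2968 + 4 = -2964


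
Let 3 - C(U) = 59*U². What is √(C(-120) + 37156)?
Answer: I*√812441 ≈ 901.36*I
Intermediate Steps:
C(U) = 3 - 59*U²
√(C(-120) + 37156) = √((3 - 59*(-120)²) + 37156) = √((3 - 59*14400) + 37156) = √((3 - 849600) + 37156) = √(-849597 + 37156) = √(-812441) = I*√812441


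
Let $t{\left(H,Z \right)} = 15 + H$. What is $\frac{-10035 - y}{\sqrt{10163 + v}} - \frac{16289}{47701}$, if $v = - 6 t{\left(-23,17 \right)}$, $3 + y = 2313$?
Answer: $- \frac{16289}{47701} - \frac{12345 \sqrt{10211}}{10211} \approx -122.51$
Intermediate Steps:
$y = 2310$ ($y = -3 + 2313 = 2310$)
$v = 48$ ($v = - 6 \left(15 - 23\right) = \left(-6\right) \left(-8\right) = 48$)
$\frac{-10035 - y}{\sqrt{10163 + v}} - \frac{16289}{47701} = \frac{-10035 - 2310}{\sqrt{10163 + 48}} - \frac{16289}{47701} = \frac{-10035 - 2310}{\sqrt{10211}} - \frac{16289}{47701} = - 12345 \frac{\sqrt{10211}}{10211} - \frac{16289}{47701} = - \frac{12345 \sqrt{10211}}{10211} - \frac{16289}{47701} = - \frac{16289}{47701} - \frac{12345 \sqrt{10211}}{10211}$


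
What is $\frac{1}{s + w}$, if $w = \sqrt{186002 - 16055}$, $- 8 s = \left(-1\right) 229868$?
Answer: $\frac{114934}{3301776301} - \frac{12 \sqrt{18883}}{3301776301} \approx 3.431 \cdot 10^{-5}$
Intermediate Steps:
$s = \frac{57467}{2}$ ($s = - \frac{\left(-1\right) 229868}{8} = \left(- \frac{1}{8}\right) \left(-229868\right) = \frac{57467}{2} \approx 28734.0$)
$w = 3 \sqrt{18883}$ ($w = \sqrt{169947} = 3 \sqrt{18883} \approx 412.25$)
$\frac{1}{s + w} = \frac{1}{\frac{57467}{2} + 3 \sqrt{18883}}$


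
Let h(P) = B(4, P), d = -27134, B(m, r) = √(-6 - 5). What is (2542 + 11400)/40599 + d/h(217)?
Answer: 13942/40599 + 27134*I*√11/11 ≈ 0.34341 + 8181.2*I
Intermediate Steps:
B(m, r) = I*√11 (B(m, r) = √(-11) = I*√11)
h(P) = I*√11
(2542 + 11400)/40599 + d/h(217) = (2542 + 11400)/40599 - 27134*(-I*√11/11) = 13942*(1/40599) - (-27134)*I*√11/11 = 13942/40599 + 27134*I*√11/11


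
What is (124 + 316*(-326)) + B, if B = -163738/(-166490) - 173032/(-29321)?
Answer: -251124730627551/2440826645 ≈ -1.0289e+5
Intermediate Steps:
B = 16804529789/2440826645 (B = -163738*(-1/166490) - 173032*(-1/29321) = 81869/83245 + 173032/29321 = 16804529789/2440826645 ≈ 6.8848)
(124 + 316*(-326)) + B = (124 + 316*(-326)) + 16804529789/2440826645 = (124 - 103016) + 16804529789/2440826645 = -102892 + 16804529789/2440826645 = -251124730627551/2440826645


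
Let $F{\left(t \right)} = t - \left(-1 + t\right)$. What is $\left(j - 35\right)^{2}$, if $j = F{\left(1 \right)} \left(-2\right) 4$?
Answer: $1849$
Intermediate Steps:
$F{\left(t \right)} = 1$
$j = -8$ ($j = 1 \left(-2\right) 4 = \left(-2\right) 4 = -8$)
$\left(j - 35\right)^{2} = \left(-8 - 35\right)^{2} = \left(-43\right)^{2} = 1849$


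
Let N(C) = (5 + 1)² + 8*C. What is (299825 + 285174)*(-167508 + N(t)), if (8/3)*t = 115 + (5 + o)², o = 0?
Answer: -97725252948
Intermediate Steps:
t = 105/2 (t = 3*(115 + (5 + 0)²)/8 = 3*(115 + 5²)/8 = 3*(115 + 25)/8 = (3/8)*140 = 105/2 ≈ 52.500)
N(C) = 36 + 8*C (N(C) = 6² + 8*C = 36 + 8*C)
(299825 + 285174)*(-167508 + N(t)) = (299825 + 285174)*(-167508 + (36 + 8*(105/2))) = 584999*(-167508 + (36 + 420)) = 584999*(-167508 + 456) = 584999*(-167052) = -97725252948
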